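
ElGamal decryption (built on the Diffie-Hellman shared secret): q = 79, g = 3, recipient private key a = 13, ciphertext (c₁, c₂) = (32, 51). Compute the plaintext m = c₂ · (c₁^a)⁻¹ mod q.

40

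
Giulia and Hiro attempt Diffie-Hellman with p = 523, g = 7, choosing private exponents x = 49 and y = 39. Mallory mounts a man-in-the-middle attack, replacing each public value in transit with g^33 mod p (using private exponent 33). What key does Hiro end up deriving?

490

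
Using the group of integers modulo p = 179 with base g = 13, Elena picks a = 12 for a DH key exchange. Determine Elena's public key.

106

Public value = 13^12 mod 179.
13^1 ≡ 13 (mod 179)
13^2 = (13^1)^2 ≡ 13^2 = 169 ≡ 169 (mod 179)
13^4 = (13^2)^2 ≡ 169^2 = 28561 ≡ 100 (mod 179)
13^8 = (13^4)^2 ≡ 100^2 = 10000 ≡ 155 (mod 179)
13^12 = 13^8 · 13^4 ≡ 155 · 100 ≡ 106 (mod 179).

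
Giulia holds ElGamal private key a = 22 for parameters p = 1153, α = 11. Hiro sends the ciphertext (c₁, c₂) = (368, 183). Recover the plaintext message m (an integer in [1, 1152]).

735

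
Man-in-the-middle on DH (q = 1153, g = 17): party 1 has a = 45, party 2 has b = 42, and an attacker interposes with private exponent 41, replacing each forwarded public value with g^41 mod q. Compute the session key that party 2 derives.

809

Party 2 receives an attacker's public value M = 17^41 mod 1153 instead of the honest one.
17^1 ≡ 17 (mod 1153)
17^2 = (17^1)^2 ≡ 17^2 = 289 ≡ 289 (mod 1153)
17^4 = (17^2)^2 ≡ 289^2 = 83521 ≡ 505 (mod 1153)
17^8 = (17^4)^2 ≡ 505^2 = 255025 ≡ 212 (mod 1153)
17^16 = (17^8)^2 ≡ 212^2 = 44944 ≡ 1130 (mod 1153)
17^32 = (17^16)^2 ≡ 1130^2 = 1276900 ≡ 529 (mod 1153)
17^41 = 17^32 · 17^8 · 17^1 ≡ 529 · 212 · 17 ≡ 607 (mod 1153).
So M = 607. Party 2 computes K = M^42 mod 1153.
607^1 ≡ 607 (mod 1153)
607^2 = (607^1)^2 ≡ 607^2 = 368449 ≡ 642 (mod 1153)
607^4 = (607^2)^2 ≡ 642^2 = 412164 ≡ 543 (mod 1153)
607^8 = (607^4)^2 ≡ 543^2 = 294849 ≡ 834 (mod 1153)
607^16 = (607^8)^2 ≡ 834^2 = 695556 ≡ 297 (mod 1153)
607^32 = (607^16)^2 ≡ 297^2 = 88209 ≡ 581 (mod 1153)
607^42 = 607^32 · 607^8 · 607^2 ≡ 581 · 834 · 642 ≡ 809 (mod 1153).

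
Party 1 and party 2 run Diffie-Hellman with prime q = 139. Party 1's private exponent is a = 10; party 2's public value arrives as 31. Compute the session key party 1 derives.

117

Shared key K = 31^10 mod 139.
31^1 ≡ 31 (mod 139)
31^2 = (31^1)^2 ≡ 31^2 = 961 ≡ 127 (mod 139)
31^4 = (31^2)^2 ≡ 127^2 = 16129 ≡ 5 (mod 139)
31^8 = (31^4)^2 ≡ 5^2 = 25 ≡ 25 (mod 139)
31^10 = 31^8 · 31^2 ≡ 25 · 127 ≡ 117 (mod 139).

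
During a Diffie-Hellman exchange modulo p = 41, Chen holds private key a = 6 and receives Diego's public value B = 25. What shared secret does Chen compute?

16

Shared key K = 25^6 mod 41.
25^1 ≡ 25 (mod 41)
25^2 = (25^1)^2 ≡ 25^2 = 625 ≡ 10 (mod 41)
25^4 = (25^2)^2 ≡ 10^2 = 100 ≡ 18 (mod 41)
25^6 = 25^4 · 25^2 ≡ 18 · 10 ≡ 16 (mod 41).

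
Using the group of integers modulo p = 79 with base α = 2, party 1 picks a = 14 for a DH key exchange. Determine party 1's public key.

31

Public value = 2^14 mod 79.
2^1 ≡ 2 (mod 79)
2^2 = (2^1)^2 ≡ 2^2 = 4 ≡ 4 (mod 79)
2^4 = (2^2)^2 ≡ 4^2 = 16 ≡ 16 (mod 79)
2^8 = (2^4)^2 ≡ 16^2 = 256 ≡ 19 (mod 79)
2^14 = 2^8 · 2^4 · 2^2 ≡ 19 · 16 · 4 ≡ 31 (mod 79).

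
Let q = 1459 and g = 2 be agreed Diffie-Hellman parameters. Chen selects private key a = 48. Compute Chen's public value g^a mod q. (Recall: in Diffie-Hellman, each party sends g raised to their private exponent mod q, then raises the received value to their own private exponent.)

1445

Public value = 2^48 mod 1459.
2^1 ≡ 2 (mod 1459)
2^2 = (2^1)^2 ≡ 2^2 = 4 ≡ 4 (mod 1459)
2^4 = (2^2)^2 ≡ 4^2 = 16 ≡ 16 (mod 1459)
2^8 = (2^4)^2 ≡ 16^2 = 256 ≡ 256 (mod 1459)
2^16 = (2^8)^2 ≡ 256^2 = 65536 ≡ 1340 (mod 1459)
2^32 = (2^16)^2 ≡ 1340^2 = 1795600 ≡ 1030 (mod 1459)
2^48 = 2^32 · 2^16 ≡ 1030 · 1340 ≡ 1445 (mod 1459).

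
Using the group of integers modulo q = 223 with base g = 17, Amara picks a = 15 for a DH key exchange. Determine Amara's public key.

82

Public value = 17^15 mod 223.
17^1 ≡ 17 (mod 223)
17^2 = (17^1)^2 ≡ 17^2 = 289 ≡ 66 (mod 223)
17^4 = (17^2)^2 ≡ 66^2 = 4356 ≡ 119 (mod 223)
17^8 = (17^4)^2 ≡ 119^2 = 14161 ≡ 112 (mod 223)
17^15 = 17^8 · 17^4 · 17^2 · 17^1 ≡ 112 · 119 · 66 · 17 ≡ 82 (mod 223).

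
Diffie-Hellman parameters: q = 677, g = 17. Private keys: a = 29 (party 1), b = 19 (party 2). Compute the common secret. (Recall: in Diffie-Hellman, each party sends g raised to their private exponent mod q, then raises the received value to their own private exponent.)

465

Party 1 sends A = g^a mod q = 17^29 mod 677.
17^1 ≡ 17 (mod 677)
17^2 = (17^1)^2 ≡ 17^2 = 289 ≡ 289 (mod 677)
17^4 = (17^2)^2 ≡ 289^2 = 83521 ≡ 250 (mod 677)
17^8 = (17^4)^2 ≡ 250^2 = 62500 ≡ 216 (mod 677)
17^16 = (17^8)^2 ≡ 216^2 = 46656 ≡ 620 (mod 677)
17^29 = 17^16 · 17^8 · 17^4 · 17^1 ≡ 620 · 216 · 250 · 17 ≡ 7 (mod 677).
So A = 7. Party 2 then computes K = A^b mod q = 7^19 mod 677.
7^1 ≡ 7 (mod 677)
7^2 = (7^1)^2 ≡ 7^2 = 49 ≡ 49 (mod 677)
7^4 = (7^2)^2 ≡ 49^2 = 2401 ≡ 370 (mod 677)
7^8 = (7^4)^2 ≡ 370^2 = 136900 ≡ 146 (mod 677)
7^16 = (7^8)^2 ≡ 146^2 = 21316 ≡ 329 (mod 677)
7^19 = 7^16 · 7^2 · 7^1 ≡ 329 · 49 · 7 ≡ 465 (mod 677).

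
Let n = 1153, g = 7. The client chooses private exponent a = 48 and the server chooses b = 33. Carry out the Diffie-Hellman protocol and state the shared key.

123

The client sends A = g^a mod n = 7^48 mod 1153.
7^1 ≡ 7 (mod 1153)
7^2 = (7^1)^2 ≡ 7^2 = 49 ≡ 49 (mod 1153)
7^4 = (7^2)^2 ≡ 49^2 = 2401 ≡ 95 (mod 1153)
7^8 = (7^4)^2 ≡ 95^2 = 9025 ≡ 954 (mod 1153)
7^16 = (7^8)^2 ≡ 954^2 = 910116 ≡ 399 (mod 1153)
7^32 = (7^16)^2 ≡ 399^2 = 159201 ≡ 87 (mod 1153)
7^48 = 7^32 · 7^16 ≡ 87 · 399 ≡ 123 (mod 1153).
So A = 123. The server then computes K = A^b mod n = 123^33 mod 1153.
123^1 ≡ 123 (mod 1153)
123^2 = (123^1)^2 ≡ 123^2 = 15129 ≡ 140 (mod 1153)
123^4 = (123^2)^2 ≡ 140^2 = 19600 ≡ 1152 (mod 1153)
123^8 = (123^4)^2 ≡ 1152^2 = 1327104 ≡ 1 (mod 1153)
123^16 = (123^8)^2 ≡ 1^2 = 1 ≡ 1 (mod 1153)
123^32 = (123^16)^2 ≡ 1^2 = 1 ≡ 1 (mod 1153)
123^33 = 123^32 · 123^1 ≡ 1 · 123 ≡ 123 (mod 1153).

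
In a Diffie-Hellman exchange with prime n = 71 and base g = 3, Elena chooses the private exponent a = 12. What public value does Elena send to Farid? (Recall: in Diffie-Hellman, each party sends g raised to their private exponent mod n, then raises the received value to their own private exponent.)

6

Public value = 3^12 (mod 71).
3^1 ≡ 3 (mod 71)
3^2 = (3^1)^2 ≡ 3^2 = 9 ≡ 9 (mod 71)
3^4 = (3^2)^2 ≡ 9^2 = 81 ≡ 10 (mod 71)
3^8 = (3^4)^2 ≡ 10^2 = 100 ≡ 29 (mod 71)
3^12 = 3^8 · 3^4 ≡ 29 · 10 ≡ 6 (mod 71).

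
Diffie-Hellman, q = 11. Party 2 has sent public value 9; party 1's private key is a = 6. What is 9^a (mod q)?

Shared key K = 9^6 mod 11.
9^1 ≡ 9 (mod 11)
9^2 = (9^1)^2 ≡ 9^2 = 81 ≡ 4 (mod 11)
9^4 = (9^2)^2 ≡ 4^2 = 16 ≡ 5 (mod 11)
9^6 = 9^4 · 9^2 ≡ 5 · 4 ≡ 9 (mod 11).

9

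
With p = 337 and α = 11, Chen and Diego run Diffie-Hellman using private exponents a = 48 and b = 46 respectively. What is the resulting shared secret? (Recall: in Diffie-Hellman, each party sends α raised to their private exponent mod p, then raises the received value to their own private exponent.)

Chen sends A = α^a mod p = 11^48 mod 337.
11^1 ≡ 11 (mod 337)
11^2 = (11^1)^2 ≡ 11^2 = 121 ≡ 121 (mod 337)
11^4 = (11^2)^2 ≡ 121^2 = 14641 ≡ 150 (mod 337)
11^8 = (11^4)^2 ≡ 150^2 = 22500 ≡ 258 (mod 337)
11^16 = (11^8)^2 ≡ 258^2 = 66564 ≡ 175 (mod 337)
11^32 = (11^16)^2 ≡ 175^2 = 30625 ≡ 295 (mod 337)
11^48 = 11^32 · 11^16 ≡ 295 · 175 ≡ 64 (mod 337).
So A = 64. Diego then computes K = A^b mod p = 64^46 mod 337.
64^1 ≡ 64 (mod 337)
64^2 = (64^1)^2 ≡ 64^2 = 4096 ≡ 52 (mod 337)
64^4 = (64^2)^2 ≡ 52^2 = 2704 ≡ 8 (mod 337)
64^8 = (64^4)^2 ≡ 8^2 = 64 ≡ 64 (mod 337)
64^16 = (64^8)^2 ≡ 64^2 = 4096 ≡ 52 (mod 337)
64^32 = (64^16)^2 ≡ 52^2 = 2704 ≡ 8 (mod 337)
64^46 = 64^32 · 64^8 · 64^4 · 64^2 ≡ 8 · 64 · 8 · 52 ≡ 8 (mod 337).

8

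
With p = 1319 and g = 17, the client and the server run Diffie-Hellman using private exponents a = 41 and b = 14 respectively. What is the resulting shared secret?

568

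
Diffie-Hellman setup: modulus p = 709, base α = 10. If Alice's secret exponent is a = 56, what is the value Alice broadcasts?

568

Public value = 10^56 mod 709.
10^1 ≡ 10 (mod 709)
10^2 = (10^1)^2 ≡ 10^2 = 100 ≡ 100 (mod 709)
10^4 = (10^2)^2 ≡ 100^2 = 10000 ≡ 74 (mod 709)
10^8 = (10^4)^2 ≡ 74^2 = 5476 ≡ 513 (mod 709)
10^16 = (10^8)^2 ≡ 513^2 = 263169 ≡ 130 (mod 709)
10^32 = (10^16)^2 ≡ 130^2 = 16900 ≡ 593 (mod 709)
10^56 = 10^32 · 10^16 · 10^8 ≡ 593 · 130 · 513 ≡ 568 (mod 709).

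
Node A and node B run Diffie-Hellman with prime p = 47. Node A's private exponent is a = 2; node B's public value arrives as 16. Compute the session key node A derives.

Shared key K = 16^2 mod 47.
16^1 ≡ 16 (mod 47)
16^2 = (16^1)^2 ≡ 16^2 = 256 ≡ 21 (mod 47)

21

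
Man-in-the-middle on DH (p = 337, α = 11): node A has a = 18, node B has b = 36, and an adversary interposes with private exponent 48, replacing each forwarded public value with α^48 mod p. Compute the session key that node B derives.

Node B receives an adversary's public value M = 11^48 mod 337 instead of the honest one.
11^1 ≡ 11 (mod 337)
11^2 = (11^1)^2 ≡ 11^2 = 121 ≡ 121 (mod 337)
11^4 = (11^2)^2 ≡ 121^2 = 14641 ≡ 150 (mod 337)
11^8 = (11^4)^2 ≡ 150^2 = 22500 ≡ 258 (mod 337)
11^16 = (11^8)^2 ≡ 258^2 = 66564 ≡ 175 (mod 337)
11^32 = (11^16)^2 ≡ 175^2 = 30625 ≡ 295 (mod 337)
11^48 = 11^32 · 11^16 ≡ 295 · 175 ≡ 64 (mod 337).
So M = 64. Node B computes K = M^36 mod 337.
64^1 ≡ 64 (mod 337)
64^2 = (64^1)^2 ≡ 64^2 = 4096 ≡ 52 (mod 337)
64^4 = (64^2)^2 ≡ 52^2 = 2704 ≡ 8 (mod 337)
64^8 = (64^4)^2 ≡ 8^2 = 64 ≡ 64 (mod 337)
64^16 = (64^8)^2 ≡ 64^2 = 4096 ≡ 52 (mod 337)
64^32 = (64^16)^2 ≡ 52^2 = 2704 ≡ 8 (mod 337)
64^36 = 64^32 · 64^4 ≡ 8 · 8 ≡ 64 (mod 337).

64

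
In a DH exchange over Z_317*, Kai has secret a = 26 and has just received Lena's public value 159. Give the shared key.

Shared key K = 159^26 mod 317.
159^1 ≡ 159 (mod 317)
159^2 = (159^1)^2 ≡ 159^2 = 25281 ≡ 238 (mod 317)
159^4 = (159^2)^2 ≡ 238^2 = 56644 ≡ 218 (mod 317)
159^8 = (159^4)^2 ≡ 218^2 = 47524 ≡ 291 (mod 317)
159^16 = (159^8)^2 ≡ 291^2 = 84681 ≡ 42 (mod 317)
159^26 = 159^16 · 159^8 · 159^2 ≡ 42 · 291 · 238 ≡ 44 (mod 317).

44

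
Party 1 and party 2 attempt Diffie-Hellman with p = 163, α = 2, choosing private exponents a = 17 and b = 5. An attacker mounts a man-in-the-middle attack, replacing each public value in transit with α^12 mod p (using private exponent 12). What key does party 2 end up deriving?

136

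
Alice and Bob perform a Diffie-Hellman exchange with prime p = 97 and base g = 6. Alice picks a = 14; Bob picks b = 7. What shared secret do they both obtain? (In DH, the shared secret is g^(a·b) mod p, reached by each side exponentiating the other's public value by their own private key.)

Alice sends A = g^a mod p = 6^14 mod 97.
6^1 ≡ 6 (mod 97)
6^2 = (6^1)^2 ≡ 6^2 = 36 ≡ 36 (mod 97)
6^4 = (6^2)^2 ≡ 36^2 = 1296 ≡ 35 (mod 97)
6^8 = (6^4)^2 ≡ 35^2 = 1225 ≡ 61 (mod 97)
6^14 = 6^8 · 6^4 · 6^2 ≡ 61 · 35 · 36 ≡ 36 (mod 97).
So A = 36. Bob then computes K = A^b mod p = 36^7 mod 97.
36^1 ≡ 36 (mod 97)
36^2 = (36^1)^2 ≡ 36^2 = 1296 ≡ 35 (mod 97)
36^4 = (36^2)^2 ≡ 35^2 = 1225 ≡ 61 (mod 97)
36^7 = 36^4 · 36^2 · 36^1 ≡ 61 · 35 · 36 ≡ 36 (mod 97).

36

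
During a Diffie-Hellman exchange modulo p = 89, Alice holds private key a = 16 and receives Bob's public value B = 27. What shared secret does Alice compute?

Shared key K = 27^16 mod 89.
27^1 ≡ 27 (mod 89)
27^2 = (27^1)^2 ≡ 27^2 = 729 ≡ 17 (mod 89)
27^4 = (27^2)^2 ≡ 17^2 = 289 ≡ 22 (mod 89)
27^8 = (27^4)^2 ≡ 22^2 = 484 ≡ 39 (mod 89)
27^16 = (27^8)^2 ≡ 39^2 = 1521 ≡ 8 (mod 89)

8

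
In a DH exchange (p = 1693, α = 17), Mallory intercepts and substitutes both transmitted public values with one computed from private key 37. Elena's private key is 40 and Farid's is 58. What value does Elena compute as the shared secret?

148

Elena receives Mallory's public value M = 17^37 mod 1693 instead of the honest one.
17^1 ≡ 17 (mod 1693)
17^2 = (17^1)^2 ≡ 17^2 = 289 ≡ 289 (mod 1693)
17^4 = (17^2)^2 ≡ 289^2 = 83521 ≡ 564 (mod 1693)
17^8 = (17^4)^2 ≡ 564^2 = 318096 ≡ 1505 (mod 1693)
17^16 = (17^8)^2 ≡ 1505^2 = 2265025 ≡ 1484 (mod 1693)
17^32 = (17^16)^2 ≡ 1484^2 = 2202256 ≡ 1356 (mod 1693)
17^37 = 17^32 · 17^4 · 17^1 ≡ 1356 · 564 · 17 ≡ 781 (mod 1693).
So M = 781. Elena computes K = M^40 mod 1693.
781^1 ≡ 781 (mod 1693)
781^2 = (781^1)^2 ≡ 781^2 = 609961 ≡ 481 (mod 1693)
781^4 = (781^2)^2 ≡ 481^2 = 231361 ≡ 1113 (mod 1693)
781^8 = (781^4)^2 ≡ 1113^2 = 1238769 ≡ 1186 (mod 1693)
781^16 = (781^8)^2 ≡ 1186^2 = 1406596 ≡ 1406 (mod 1693)
781^32 = (781^16)^2 ≡ 1406^2 = 1976836 ≡ 1105 (mod 1693)
781^40 = 781^32 · 781^8 ≡ 1105 · 1186 ≡ 148 (mod 1693).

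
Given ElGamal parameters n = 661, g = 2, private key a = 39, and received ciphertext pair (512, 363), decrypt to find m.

61

Shared mask s = c₁^a mod n = 512^39 mod 661.
512^1 ≡ 512 (mod 661)
512^2 = (512^1)^2 ≡ 512^2 = 262144 ≡ 388 (mod 661)
512^4 = (512^2)^2 ≡ 388^2 = 150544 ≡ 497 (mod 661)
512^8 = (512^4)^2 ≡ 497^2 = 247009 ≡ 456 (mod 661)
512^16 = (512^8)^2 ≡ 456^2 = 207936 ≡ 382 (mod 661)
512^32 = (512^16)^2 ≡ 382^2 = 145924 ≡ 504 (mod 661)
512^39 = 512^32 · 512^4 · 512^2 · 512^1 ≡ 504 · 497 · 388 · 512 ≡ 201 (mod 661).
So s = 201; s⁻¹ ≡ 490 (mod 661).
m = c₂ · s⁻¹ mod 661 = 363 · 490 mod 661 = 61.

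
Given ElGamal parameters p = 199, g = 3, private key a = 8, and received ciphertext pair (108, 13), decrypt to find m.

103

Shared mask s = c₁^a mod p = 108^8 mod 199.
108^1 ≡ 108 (mod 199)
108^2 = (108^1)^2 ≡ 108^2 = 11664 ≡ 122 (mod 199)
108^4 = (108^2)^2 ≡ 122^2 = 14884 ≡ 158 (mod 199)
108^8 = (108^4)^2 ≡ 158^2 = 24964 ≡ 89 (mod 199)
So s = 89; s⁻¹ ≡ 161 (mod 199).
m = c₂ · s⁻¹ mod 199 = 13 · 161 mod 199 = 103.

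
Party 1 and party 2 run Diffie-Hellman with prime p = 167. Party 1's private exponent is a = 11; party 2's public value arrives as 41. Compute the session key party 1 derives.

78

Shared key K = 41^11 mod 167.
41^1 ≡ 41 (mod 167)
41^2 = (41^1)^2 ≡ 41^2 = 1681 ≡ 11 (mod 167)
41^4 = (41^2)^2 ≡ 11^2 = 121 ≡ 121 (mod 167)
41^8 = (41^4)^2 ≡ 121^2 = 14641 ≡ 112 (mod 167)
41^11 = 41^8 · 41^2 · 41^1 ≡ 112 · 11 · 41 ≡ 78 (mod 167).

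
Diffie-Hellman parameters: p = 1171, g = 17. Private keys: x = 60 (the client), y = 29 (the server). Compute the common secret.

The server sends B = g^y mod p = 17^29 mod 1171.
17^1 ≡ 17 (mod 1171)
17^2 = (17^1)^2 ≡ 17^2 = 289 ≡ 289 (mod 1171)
17^4 = (17^2)^2 ≡ 289^2 = 83521 ≡ 380 (mod 1171)
17^8 = (17^4)^2 ≡ 380^2 = 144400 ≡ 367 (mod 1171)
17^16 = (17^8)^2 ≡ 367^2 = 134689 ≡ 24 (mod 1171)
17^29 = 17^16 · 17^8 · 17^4 · 17^1 ≡ 24 · 367 · 380 · 17 ≡ 790 (mod 1171).
So B = 790. The client then computes K = B^x mod p = 790^60 mod 1171.
790^1 ≡ 790 (mod 1171)
790^2 = (790^1)^2 ≡ 790^2 = 624100 ≡ 1128 (mod 1171)
790^4 = (790^2)^2 ≡ 1128^2 = 1272384 ≡ 678 (mod 1171)
790^8 = (790^4)^2 ≡ 678^2 = 459684 ≡ 652 (mod 1171)
790^16 = (790^8)^2 ≡ 652^2 = 425104 ≡ 31 (mod 1171)
790^32 = (790^16)^2 ≡ 31^2 = 961 ≡ 961 (mod 1171)
790^60 = 790^32 · 790^16 · 790^8 · 790^4 ≡ 961 · 31 · 652 · 678 ≡ 635 (mod 1171).

635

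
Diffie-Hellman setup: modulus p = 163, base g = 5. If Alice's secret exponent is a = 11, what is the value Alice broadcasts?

8

Public value = 5^{11} \pmod{163}.
5^1 ≡ 5 (mod 163)
5^2 = (5^1)^2 ≡ 5^2 = 25 ≡ 25 (mod 163)
5^4 = (5^2)^2 ≡ 25^2 = 625 ≡ 136 (mod 163)
5^8 = (5^4)^2 ≡ 136^2 = 18496 ≡ 77 (mod 163)
5^11 = 5^8 · 5^2 · 5^1 ≡ 77 · 25 · 5 ≡ 8 (mod 163).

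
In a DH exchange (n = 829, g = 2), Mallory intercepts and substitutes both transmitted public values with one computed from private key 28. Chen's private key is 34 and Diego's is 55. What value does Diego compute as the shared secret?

Diego receives Mallory's public value M = 2^28 mod 829 instead of the honest one.
2^1 ≡ 2 (mod 829)
2^2 = (2^1)^2 ≡ 2^2 = 4 ≡ 4 (mod 829)
2^4 = (2^2)^2 ≡ 4^2 = 16 ≡ 16 (mod 829)
2^8 = (2^4)^2 ≡ 16^2 = 256 ≡ 256 (mod 829)
2^16 = (2^8)^2 ≡ 256^2 = 65536 ≡ 45 (mod 829)
2^28 = 2^16 · 2^8 · 2^4 ≡ 45 · 256 · 16 ≡ 282 (mod 829).
So M = 282. Diego computes K = M^55 mod 829.
282^1 ≡ 282 (mod 829)
282^2 = (282^1)^2 ≡ 282^2 = 79524 ≡ 769 (mod 829)
282^4 = (282^2)^2 ≡ 769^2 = 591361 ≡ 284 (mod 829)
282^8 = (282^4)^2 ≡ 284^2 = 80656 ≡ 243 (mod 829)
282^16 = (282^8)^2 ≡ 243^2 = 59049 ≡ 190 (mod 829)
282^32 = (282^16)^2 ≡ 190^2 = 36100 ≡ 453 (mod 829)
282^55 = 282^32 · 282^16 · 282^4 · 282^2 · 282^1 ≡ 453 · 190 · 284 · 769 · 282 ≡ 615 (mod 829).

615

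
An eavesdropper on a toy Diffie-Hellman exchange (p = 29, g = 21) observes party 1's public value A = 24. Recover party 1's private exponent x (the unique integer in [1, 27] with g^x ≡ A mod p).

Try successive powers of 21 modulo 29:
21^1 ≡ 21
21^2 ≡ 6
21^3 ≡ 10
21^4 ≡ 7
21^5 ≡ 2
21^6 ≡ 13
21^7 ≡ 12
21^8 ≡ 20
21^9 ≡ 14
21^10 ≡ 4
21^11 ≡ 26
21^12 ≡ 24
Found: x = 12.

12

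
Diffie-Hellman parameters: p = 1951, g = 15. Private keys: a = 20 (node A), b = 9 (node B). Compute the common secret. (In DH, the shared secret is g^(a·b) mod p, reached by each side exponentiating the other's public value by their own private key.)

Node A sends A = g^a mod p = 15^20 mod 1951.
15^1 ≡ 15 (mod 1951)
15^2 = (15^1)^2 ≡ 15^2 = 225 ≡ 225 (mod 1951)
15^4 = (15^2)^2 ≡ 225^2 = 50625 ≡ 1850 (mod 1951)
15^8 = (15^4)^2 ≡ 1850^2 = 3422500 ≡ 446 (mod 1951)
15^16 = (15^8)^2 ≡ 446^2 = 198916 ≡ 1865 (mod 1951)
15^20 = 15^16 · 15^4 ≡ 1865 · 1850 ≡ 882 (mod 1951).
So A = 882. Node B then computes K = A^b mod p = 882^9 mod 1951.
882^1 ≡ 882 (mod 1951)
882^2 = (882^1)^2 ≡ 882^2 = 777924 ≡ 1426 (mod 1951)
882^4 = (882^2)^2 ≡ 1426^2 = 2033476 ≡ 534 (mod 1951)
882^8 = (882^4)^2 ≡ 534^2 = 285156 ≡ 310 (mod 1951)
882^9 = 882^8 · 882^1 ≡ 310 · 882 ≡ 280 (mod 1951).

280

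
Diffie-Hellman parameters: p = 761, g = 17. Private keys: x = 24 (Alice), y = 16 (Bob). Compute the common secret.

Alice sends A = g^x mod p = 17^24 mod 761.
17^1 ≡ 17 (mod 761)
17^2 = (17^1)^2 ≡ 17^2 = 289 ≡ 289 (mod 761)
17^4 = (17^2)^2 ≡ 289^2 = 83521 ≡ 572 (mod 761)
17^8 = (17^4)^2 ≡ 572^2 = 327184 ≡ 715 (mod 761)
17^16 = (17^8)^2 ≡ 715^2 = 511225 ≡ 594 (mod 761)
17^24 = 17^16 · 17^8 ≡ 594 · 715 ≡ 72 (mod 761).
So A = 72. Bob then computes K = A^y mod p = 72^16 mod 761.
72^1 ≡ 72 (mod 761)
72^2 = (72^1)^2 ≡ 72^2 = 5184 ≡ 618 (mod 761)
72^4 = (72^2)^2 ≡ 618^2 = 381924 ≡ 663 (mod 761)
72^8 = (72^4)^2 ≡ 663^2 = 439569 ≡ 472 (mod 761)
72^16 = (72^8)^2 ≡ 472^2 = 222784 ≡ 572 (mod 761)

572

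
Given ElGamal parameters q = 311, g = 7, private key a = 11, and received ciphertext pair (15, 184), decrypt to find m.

Shared mask s = c₁^a mod q = 15^11 mod 311.
15^1 ≡ 15 (mod 311)
15^2 = (15^1)^2 ≡ 15^2 = 225 ≡ 225 (mod 311)
15^4 = (15^2)^2 ≡ 225^2 = 50625 ≡ 243 (mod 311)
15^8 = (15^4)^2 ≡ 243^2 = 59049 ≡ 270 (mod 311)
15^11 = 15^8 · 15^2 · 15^1 ≡ 270 · 225 · 15 ≡ 20 (mod 311).
So s = 20; s⁻¹ ≡ 140 (mod 311).
m = c₂ · s⁻¹ mod 311 = 184 · 140 mod 311 = 258.

258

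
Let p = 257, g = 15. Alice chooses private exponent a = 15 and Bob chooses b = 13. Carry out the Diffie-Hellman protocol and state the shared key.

34

Bob sends B = g^b mod p = 15^13 mod 257.
15^1 ≡ 15 (mod 257)
15^2 = (15^1)^2 ≡ 15^2 = 225 ≡ 225 (mod 257)
15^4 = (15^2)^2 ≡ 225^2 = 50625 ≡ 253 (mod 257)
15^8 = (15^4)^2 ≡ 253^2 = 64009 ≡ 16 (mod 257)
15^13 = 15^8 · 15^4 · 15^1 ≡ 16 · 253 · 15 ≡ 68 (mod 257).
So B = 68. Alice then computes K = B^a mod p = 68^15 mod 257.
68^1 ≡ 68 (mod 257)
68^2 = (68^1)^2 ≡ 68^2 = 4624 ≡ 255 (mod 257)
68^4 = (68^2)^2 ≡ 255^2 = 65025 ≡ 4 (mod 257)
68^8 = (68^4)^2 ≡ 4^2 = 16 ≡ 16 (mod 257)
68^15 = 68^8 · 68^4 · 68^2 · 68^1 ≡ 16 · 4 · 255 · 68 ≡ 34 (mod 257).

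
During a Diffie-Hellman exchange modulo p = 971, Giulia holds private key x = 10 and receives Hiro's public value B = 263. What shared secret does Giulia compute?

892

Shared key K = 263^10 mod 971.
263^1 ≡ 263 (mod 971)
263^2 = (263^1)^2 ≡ 263^2 = 69169 ≡ 228 (mod 971)
263^4 = (263^2)^2 ≡ 228^2 = 51984 ≡ 521 (mod 971)
263^8 = (263^4)^2 ≡ 521^2 = 271441 ≡ 532 (mod 971)
263^10 = 263^8 · 263^2 ≡ 532 · 228 ≡ 892 (mod 971).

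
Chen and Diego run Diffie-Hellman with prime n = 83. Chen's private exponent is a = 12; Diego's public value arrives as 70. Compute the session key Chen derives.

65

Shared key K = 70^12 mod 83.
70^1 ≡ 70 (mod 83)
70^2 = (70^1)^2 ≡ 70^2 = 4900 ≡ 3 (mod 83)
70^4 = (70^2)^2 ≡ 3^2 = 9 ≡ 9 (mod 83)
70^8 = (70^4)^2 ≡ 9^2 = 81 ≡ 81 (mod 83)
70^12 = 70^8 · 70^4 ≡ 81 · 9 ≡ 65 (mod 83).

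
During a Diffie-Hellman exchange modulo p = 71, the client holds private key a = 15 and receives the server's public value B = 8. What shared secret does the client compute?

Shared key K = 8^15 mod 71.
8^1 ≡ 8 (mod 71)
8^2 = (8^1)^2 ≡ 8^2 = 64 ≡ 64 (mod 71)
8^4 = (8^2)^2 ≡ 64^2 = 4096 ≡ 49 (mod 71)
8^8 = (8^4)^2 ≡ 49^2 = 2401 ≡ 58 (mod 71)
8^15 = 8^8 · 8^4 · 8^2 · 8^1 ≡ 58 · 49 · 64 · 8 ≡ 30 (mod 71).

30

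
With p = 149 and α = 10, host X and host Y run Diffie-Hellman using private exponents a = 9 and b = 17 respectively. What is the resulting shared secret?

Host Y sends B = α^b mod p = 10^17 mod 149.
10^1 ≡ 10 (mod 149)
10^2 = (10^1)^2 ≡ 10^2 = 100 ≡ 100 (mod 149)
10^4 = (10^2)^2 ≡ 100^2 = 10000 ≡ 17 (mod 149)
10^8 = (10^4)^2 ≡ 17^2 = 289 ≡ 140 (mod 149)
10^16 = (10^8)^2 ≡ 140^2 = 19600 ≡ 81 (mod 149)
10^17 = 10^16 · 10^1 ≡ 81 · 10 ≡ 65 (mod 149).
So B = 65. Host X then computes K = B^a mod p = 65^9 mod 149.
65^1 ≡ 65 (mod 149)
65^2 = (65^1)^2 ≡ 65^2 = 4225 ≡ 53 (mod 149)
65^4 = (65^2)^2 ≡ 53^2 = 2809 ≡ 127 (mod 149)
65^8 = (65^4)^2 ≡ 127^2 = 16129 ≡ 37 (mod 149)
65^9 = 65^8 · 65^1 ≡ 37 · 65 ≡ 21 (mod 149).

21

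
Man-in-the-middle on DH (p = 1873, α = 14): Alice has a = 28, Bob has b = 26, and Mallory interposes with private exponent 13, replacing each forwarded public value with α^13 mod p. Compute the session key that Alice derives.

Alice receives Mallory's public value M = 14^13 mod 1873 instead of the honest one.
14^1 ≡ 14 (mod 1873)
14^2 = (14^1)^2 ≡ 14^2 = 196 ≡ 196 (mod 1873)
14^4 = (14^2)^2 ≡ 196^2 = 38416 ≡ 956 (mod 1873)
14^8 = (14^4)^2 ≡ 956^2 = 913936 ≡ 1785 (mod 1873)
14^13 = 14^8 · 14^4 · 14^1 ≡ 1785 · 956 · 14 ≡ 325 (mod 1873).
So M = 325. Alice computes K = M^28 mod 1873.
325^1 ≡ 325 (mod 1873)
325^2 = (325^1)^2 ≡ 325^2 = 105625 ≡ 737 (mod 1873)
325^4 = (325^2)^2 ≡ 737^2 = 543169 ≡ 1872 (mod 1873)
325^8 = (325^4)^2 ≡ 1872^2 = 3504384 ≡ 1 (mod 1873)
325^16 = (325^8)^2 ≡ 1^2 = 1 ≡ 1 (mod 1873)
325^28 = 325^16 · 325^8 · 325^4 ≡ 1 · 1 · 1872 ≡ 1872 (mod 1873).

1872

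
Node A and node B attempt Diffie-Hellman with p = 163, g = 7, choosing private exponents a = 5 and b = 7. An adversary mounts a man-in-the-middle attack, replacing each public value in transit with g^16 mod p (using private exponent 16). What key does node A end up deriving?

Node A receives an adversary's public value M = 7^16 mod 163 instead of the honest one.
7^1 ≡ 7 (mod 163)
7^2 = (7^1)^2 ≡ 7^2 = 49 ≡ 49 (mod 163)
7^4 = (7^2)^2 ≡ 49^2 = 2401 ≡ 119 (mod 163)
7^8 = (7^4)^2 ≡ 119^2 = 14161 ≡ 143 (mod 163)
7^16 = (7^8)^2 ≡ 143^2 = 20449 ≡ 74 (mod 163)
So M = 74. Node A computes K = M^5 mod 163.
74^1 ≡ 74 (mod 163)
74^2 = (74^1)^2 ≡ 74^2 = 5476 ≡ 97 (mod 163)
74^4 = (74^2)^2 ≡ 97^2 = 9409 ≡ 118 (mod 163)
74^5 = 74^4 · 74^1 ≡ 118 · 74 ≡ 93 (mod 163).

93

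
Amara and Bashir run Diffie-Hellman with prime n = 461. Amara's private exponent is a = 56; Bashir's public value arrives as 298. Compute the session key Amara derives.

153

Shared key K = 298^56 mod 461.
298^1 ≡ 298 (mod 461)
298^2 = (298^1)^2 ≡ 298^2 = 88804 ≡ 292 (mod 461)
298^4 = (298^2)^2 ≡ 292^2 = 85264 ≡ 440 (mod 461)
298^8 = (298^4)^2 ≡ 440^2 = 193600 ≡ 441 (mod 461)
298^16 = (298^8)^2 ≡ 441^2 = 194481 ≡ 400 (mod 461)
298^32 = (298^16)^2 ≡ 400^2 = 160000 ≡ 33 (mod 461)
298^56 = 298^32 · 298^16 · 298^8 ≡ 33 · 400 · 441 ≡ 153 (mod 461).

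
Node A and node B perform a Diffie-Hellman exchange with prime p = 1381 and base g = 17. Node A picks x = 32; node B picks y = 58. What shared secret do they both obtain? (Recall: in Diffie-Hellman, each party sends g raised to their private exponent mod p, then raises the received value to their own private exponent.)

Node A sends A = g^x mod p = 17^32 mod 1381.
17^1 ≡ 17 (mod 1381)
17^2 = (17^1)^2 ≡ 17^2 = 289 ≡ 289 (mod 1381)
17^4 = (17^2)^2 ≡ 289^2 = 83521 ≡ 661 (mod 1381)
17^8 = (17^4)^2 ≡ 661^2 = 436921 ≡ 525 (mod 1381)
17^16 = (17^8)^2 ≡ 525^2 = 275625 ≡ 806 (mod 1381)
17^32 = (17^16)^2 ≡ 806^2 = 649636 ≡ 566 (mod 1381)
So A = 566. Node B then computes K = A^y mod p = 566^58 mod 1381.
566^1 ≡ 566 (mod 1381)
566^2 = (566^1)^2 ≡ 566^2 = 320356 ≡ 1345 (mod 1381)
566^4 = (566^2)^2 ≡ 1345^2 = 1809025 ≡ 1296 (mod 1381)
566^8 = (566^4)^2 ≡ 1296^2 = 1679616 ≡ 320 (mod 1381)
566^16 = (566^8)^2 ≡ 320^2 = 102400 ≡ 206 (mod 1381)
566^32 = (566^16)^2 ≡ 206^2 = 42436 ≡ 1006 (mod 1381)
566^58 = 566^32 · 566^16 · 566^8 · 566^2 ≡ 1006 · 206 · 320 · 1345 ≡ 838 (mod 1381).

838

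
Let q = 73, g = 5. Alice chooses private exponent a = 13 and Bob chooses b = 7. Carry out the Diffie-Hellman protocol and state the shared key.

62

Alice sends A = g^a mod q = 5^13 mod 73.
5^1 ≡ 5 (mod 73)
5^2 = (5^1)^2 ≡ 5^2 = 25 ≡ 25 (mod 73)
5^4 = (5^2)^2 ≡ 25^2 = 625 ≡ 41 (mod 73)
5^8 = (5^4)^2 ≡ 41^2 = 1681 ≡ 2 (mod 73)
5^13 = 5^8 · 5^4 · 5^1 ≡ 2 · 41 · 5 ≡ 45 (mod 73).
So A = 45. Bob then computes K = A^b mod q = 45^7 mod 73.
45^1 ≡ 45 (mod 73)
45^2 = (45^1)^2 ≡ 45^2 = 2025 ≡ 54 (mod 73)
45^4 = (45^2)^2 ≡ 54^2 = 2916 ≡ 69 (mod 73)
45^7 = 45^4 · 45^2 · 45^1 ≡ 69 · 54 · 45 ≡ 62 (mod 73).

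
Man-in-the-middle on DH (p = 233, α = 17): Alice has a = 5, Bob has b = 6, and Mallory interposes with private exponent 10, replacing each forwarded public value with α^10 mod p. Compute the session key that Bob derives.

91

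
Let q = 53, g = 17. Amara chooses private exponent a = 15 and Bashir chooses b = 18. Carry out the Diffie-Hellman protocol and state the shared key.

10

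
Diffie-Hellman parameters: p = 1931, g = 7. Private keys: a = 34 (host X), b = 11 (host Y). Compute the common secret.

Host Y sends B = g^b mod p = 7^11 mod 1931.
7^1 ≡ 7 (mod 1931)
7^2 = (7^1)^2 ≡ 7^2 = 49 ≡ 49 (mod 1931)
7^4 = (7^2)^2 ≡ 49^2 = 2401 ≡ 470 (mod 1931)
7^8 = (7^4)^2 ≡ 470^2 = 220900 ≡ 766 (mod 1931)
7^11 = 7^8 · 7^2 · 7^1 ≡ 766 · 49 · 7 ≡ 122 (mod 1931).
So B = 122. Host X then computes K = B^a mod p = 122^34 mod 1931.
122^1 ≡ 122 (mod 1931)
122^2 = (122^1)^2 ≡ 122^2 = 14884 ≡ 1367 (mod 1931)
122^4 = (122^2)^2 ≡ 1367^2 = 1868689 ≡ 1412 (mod 1931)
122^8 = (122^4)^2 ≡ 1412^2 = 1993744 ≡ 952 (mod 1931)
122^16 = (122^8)^2 ≡ 952^2 = 906304 ≡ 665 (mod 1931)
122^32 = (122^16)^2 ≡ 665^2 = 442225 ≡ 26 (mod 1931)
122^34 = 122^32 · 122^2 ≡ 26 · 1367 ≡ 784 (mod 1931).

784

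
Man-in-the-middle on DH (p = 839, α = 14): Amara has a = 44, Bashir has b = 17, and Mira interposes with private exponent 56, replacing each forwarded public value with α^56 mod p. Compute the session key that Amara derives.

Amara receives Mira's public value M = 14^56 mod 839 instead of the honest one.
14^1 ≡ 14 (mod 839)
14^2 = (14^1)^2 ≡ 14^2 = 196 ≡ 196 (mod 839)
14^4 = (14^2)^2 ≡ 196^2 = 38416 ≡ 661 (mod 839)
14^8 = (14^4)^2 ≡ 661^2 = 436921 ≡ 641 (mod 839)
14^16 = (14^8)^2 ≡ 641^2 = 410881 ≡ 610 (mod 839)
14^32 = (14^16)^2 ≡ 610^2 = 372100 ≡ 423 (mod 839)
14^56 = 14^32 · 14^16 · 14^8 ≡ 423 · 610 · 641 ≡ 126 (mod 839).
So M = 126. Amara computes K = M^44 mod 839.
126^1 ≡ 126 (mod 839)
126^2 = (126^1)^2 ≡ 126^2 = 15876 ≡ 774 (mod 839)
126^4 = (126^2)^2 ≡ 774^2 = 599076 ≡ 30 (mod 839)
126^8 = (126^4)^2 ≡ 30^2 = 900 ≡ 61 (mod 839)
126^16 = (126^8)^2 ≡ 61^2 = 3721 ≡ 365 (mod 839)
126^32 = (126^16)^2 ≡ 365^2 = 133225 ≡ 663 (mod 839)
126^44 = 126^32 · 126^8 · 126^4 ≡ 663 · 61 · 30 ≡ 96 (mod 839).

96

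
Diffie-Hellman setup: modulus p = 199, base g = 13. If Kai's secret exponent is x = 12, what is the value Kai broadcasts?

Public value = 13^12 mod 199.
13^1 ≡ 13 (mod 199)
13^2 = (13^1)^2 ≡ 13^2 = 169 ≡ 169 (mod 199)
13^4 = (13^2)^2 ≡ 169^2 = 28561 ≡ 104 (mod 199)
13^8 = (13^4)^2 ≡ 104^2 = 10816 ≡ 70 (mod 199)
13^12 = 13^8 · 13^4 ≡ 70 · 104 ≡ 116 (mod 199).

116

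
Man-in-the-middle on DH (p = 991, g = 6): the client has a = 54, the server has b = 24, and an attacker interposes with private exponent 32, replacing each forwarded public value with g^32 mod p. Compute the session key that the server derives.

26

The server receives an attacker's public value M = 6^32 mod 991 instead of the honest one.
6^1 ≡ 6 (mod 991)
6^2 = (6^1)^2 ≡ 6^2 = 36 ≡ 36 (mod 991)
6^4 = (6^2)^2 ≡ 36^2 = 1296 ≡ 305 (mod 991)
6^8 = (6^4)^2 ≡ 305^2 = 93025 ≡ 862 (mod 991)
6^16 = (6^8)^2 ≡ 862^2 = 743044 ≡ 785 (mod 991)
6^32 = (6^16)^2 ≡ 785^2 = 616225 ≡ 814 (mod 991)
So M = 814. The server computes K = M^24 mod 991.
814^1 ≡ 814 (mod 991)
814^2 = (814^1)^2 ≡ 814^2 = 662596 ≡ 608 (mod 991)
814^4 = (814^2)^2 ≡ 608^2 = 369664 ≡ 21 (mod 991)
814^8 = (814^4)^2 ≡ 21^2 = 441 ≡ 441 (mod 991)
814^16 = (814^8)^2 ≡ 441^2 = 194481 ≡ 245 (mod 991)
814^24 = 814^16 · 814^8 ≡ 245 · 441 ≡ 26 (mod 991).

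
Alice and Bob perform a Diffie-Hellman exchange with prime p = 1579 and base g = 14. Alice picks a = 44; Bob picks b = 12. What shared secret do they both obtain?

Alice sends A = g^a mod p = 14^44 mod 1579.
14^1 ≡ 14 (mod 1579)
14^2 = (14^1)^2 ≡ 14^2 = 196 ≡ 196 (mod 1579)
14^4 = (14^2)^2 ≡ 196^2 = 38416 ≡ 520 (mod 1579)
14^8 = (14^4)^2 ≡ 520^2 = 270400 ≡ 391 (mod 1579)
14^16 = (14^8)^2 ≡ 391^2 = 152881 ≡ 1297 (mod 1579)
14^32 = (14^16)^2 ≡ 1297^2 = 1682209 ≡ 574 (mod 1579)
14^44 = 14^32 · 14^8 · 14^4 ≡ 574 · 391 · 520 ≡ 211 (mod 1579).
So A = 211. Bob then computes K = A^b mod p = 211^12 mod 1579.
211^1 ≡ 211 (mod 1579)
211^2 = (211^1)^2 ≡ 211^2 = 44521 ≡ 309 (mod 1579)
211^4 = (211^2)^2 ≡ 309^2 = 95481 ≡ 741 (mod 1579)
211^8 = (211^4)^2 ≡ 741^2 = 549081 ≡ 1168 (mod 1579)
211^12 = 211^8 · 211^4 ≡ 1168 · 741 ≡ 196 (mod 1579).

196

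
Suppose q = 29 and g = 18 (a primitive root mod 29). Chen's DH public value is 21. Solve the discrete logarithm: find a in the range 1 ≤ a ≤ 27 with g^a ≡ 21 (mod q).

Try successive powers of 18 modulo 29:
18^1 ≡ 18
18^2 ≡ 5
18^3 ≡ 3
18^4 ≡ 25
18^5 ≡ 15
18^6 ≡ 9
18^7 ≡ 17
18^8 ≡ 16
18^9 ≡ 27
18^10 ≡ 22
18^11 ≡ 19
18^12 ≡ 23
18^13 ≡ 8
18^14 ≡ 28
18^15 ≡ 11
18^16 ≡ 24
18^17 ≡ 26
18^18 ≡ 4
18^19 ≡ 14
18^20 ≡ 20
18^21 ≡ 12
18^22 ≡ 13
18^23 ≡ 2
18^24 ≡ 7
18^25 ≡ 10
18^26 ≡ 6
18^27 ≡ 21
Found: a = 27.

27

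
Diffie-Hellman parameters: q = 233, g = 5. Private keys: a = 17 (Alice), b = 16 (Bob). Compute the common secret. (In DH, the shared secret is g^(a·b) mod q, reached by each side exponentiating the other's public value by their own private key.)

Alice sends A = g^a mod q = 5^17 mod 233.
5^1 ≡ 5 (mod 233)
5^2 = (5^1)^2 ≡ 5^2 = 25 ≡ 25 (mod 233)
5^4 = (5^2)^2 ≡ 25^2 = 625 ≡ 159 (mod 233)
5^8 = (5^4)^2 ≡ 159^2 = 25281 ≡ 117 (mod 233)
5^16 = (5^8)^2 ≡ 117^2 = 13689 ≡ 175 (mod 233)
5^17 = 5^16 · 5^1 ≡ 175 · 5 ≡ 176 (mod 233).
So A = 176. Bob then computes K = A^b mod q = 176^16 mod 233.
176^1 ≡ 176 (mod 233)
176^2 = (176^1)^2 ≡ 176^2 = 30976 ≡ 220 (mod 233)
176^4 = (176^2)^2 ≡ 220^2 = 48400 ≡ 169 (mod 233)
176^8 = (176^4)^2 ≡ 169^2 = 28561 ≡ 135 (mod 233)
176^16 = (176^8)^2 ≡ 135^2 = 18225 ≡ 51 (mod 233)

51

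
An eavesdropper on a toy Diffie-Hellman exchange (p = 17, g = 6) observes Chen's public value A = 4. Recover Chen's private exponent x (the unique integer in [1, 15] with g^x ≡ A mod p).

Try successive powers of 6 modulo 17:
6^1 ≡ 6
6^2 ≡ 2
6^3 ≡ 12
6^4 ≡ 4
Found: x = 4.

4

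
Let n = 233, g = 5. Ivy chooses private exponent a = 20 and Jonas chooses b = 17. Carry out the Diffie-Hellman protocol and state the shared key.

231

Ivy sends A = g^a mod n = 5^20 mod 233.
5^1 ≡ 5 (mod 233)
5^2 = (5^1)^2 ≡ 5^2 = 25 ≡ 25 (mod 233)
5^4 = (5^2)^2 ≡ 25^2 = 625 ≡ 159 (mod 233)
5^8 = (5^4)^2 ≡ 159^2 = 25281 ≡ 117 (mod 233)
5^16 = (5^8)^2 ≡ 117^2 = 13689 ≡ 175 (mod 233)
5^20 = 5^16 · 5^4 ≡ 175 · 159 ≡ 98 (mod 233).
So A = 98. Jonas then computes K = A^b mod n = 98^17 mod 233.
98^1 ≡ 98 (mod 233)
98^2 = (98^1)^2 ≡ 98^2 = 9604 ≡ 51 (mod 233)
98^4 = (98^2)^2 ≡ 51^2 = 2601 ≡ 38 (mod 233)
98^8 = (98^4)^2 ≡ 38^2 = 1444 ≡ 46 (mod 233)
98^16 = (98^8)^2 ≡ 46^2 = 2116 ≡ 19 (mod 233)
98^17 = 98^16 · 98^1 ≡ 19 · 98 ≡ 231 (mod 233).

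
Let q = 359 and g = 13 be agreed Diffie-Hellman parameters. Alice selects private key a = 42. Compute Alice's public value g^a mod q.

Public value = 13^42 mod 359.
13^1 ≡ 13 (mod 359)
13^2 = (13^1)^2 ≡ 13^2 = 169 ≡ 169 (mod 359)
13^4 = (13^2)^2 ≡ 169^2 = 28561 ≡ 200 (mod 359)
13^8 = (13^4)^2 ≡ 200^2 = 40000 ≡ 151 (mod 359)
13^16 = (13^8)^2 ≡ 151^2 = 22801 ≡ 184 (mod 359)
13^32 = (13^16)^2 ≡ 184^2 = 33856 ≡ 110 (mod 359)
13^42 = 13^32 · 13^8 · 13^2 ≡ 110 · 151 · 169 ≡ 69 (mod 359).

69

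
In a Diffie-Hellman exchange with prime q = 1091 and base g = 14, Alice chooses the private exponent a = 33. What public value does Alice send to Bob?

187

Public value = 14^33 (mod 1091).
14^1 ≡ 14 (mod 1091)
14^2 = (14^1)^2 ≡ 14^2 = 196 ≡ 196 (mod 1091)
14^4 = (14^2)^2 ≡ 196^2 = 38416 ≡ 231 (mod 1091)
14^8 = (14^4)^2 ≡ 231^2 = 53361 ≡ 993 (mod 1091)
14^16 = (14^8)^2 ≡ 993^2 = 986049 ≡ 876 (mod 1091)
14^32 = (14^16)^2 ≡ 876^2 = 767376 ≡ 403 (mod 1091)
14^33 = 14^32 · 14^1 ≡ 403 · 14 ≡ 187 (mod 1091).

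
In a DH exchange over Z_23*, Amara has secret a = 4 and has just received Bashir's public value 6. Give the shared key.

8

Shared key K = 6^4 mod 23.
6^1 ≡ 6 (mod 23)
6^2 = (6^1)^2 ≡ 6^2 = 36 ≡ 13 (mod 23)
6^4 = (6^2)^2 ≡ 13^2 = 169 ≡ 8 (mod 23)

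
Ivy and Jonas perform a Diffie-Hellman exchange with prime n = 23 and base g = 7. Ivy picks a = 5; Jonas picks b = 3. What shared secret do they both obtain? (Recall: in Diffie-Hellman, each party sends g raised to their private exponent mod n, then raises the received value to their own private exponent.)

Ivy sends A = g^a mod n = 7^5 mod 23.
7^1 ≡ 7 (mod 23)
7^2 = (7^1)^2 ≡ 7^2 = 49 ≡ 3 (mod 23)
7^4 = (7^2)^2 ≡ 3^2 = 9 ≡ 9 (mod 23)
7^5 = 7^4 · 7^1 ≡ 9 · 7 ≡ 17 (mod 23).
So A = 17. Jonas then computes K = A^b mod n = 17^3 mod 23.
17^1 ≡ 17 (mod 23)
17^2 = (17^1)^2 ≡ 17^2 = 289 ≡ 13 (mod 23)
17^3 = 17^2 · 17^1 ≡ 13 · 17 ≡ 14 (mod 23).

14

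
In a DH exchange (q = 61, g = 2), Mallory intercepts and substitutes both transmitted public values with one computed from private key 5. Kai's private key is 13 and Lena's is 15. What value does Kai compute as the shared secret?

Kai receives Mallory's public value M = 2^5 mod 61 instead of the honest one.
2^1 ≡ 2 (mod 61)
2^2 = (2^1)^2 ≡ 2^2 = 4 ≡ 4 (mod 61)
2^4 = (2^2)^2 ≡ 4^2 = 16 ≡ 16 (mod 61)
2^5 = 2^4 · 2^1 ≡ 16 · 2 ≡ 32 (mod 61).
So M = 32. Kai computes K = M^13 mod 61.
32^1 ≡ 32 (mod 61)
32^2 = (32^1)^2 ≡ 32^2 = 1024 ≡ 48 (mod 61)
32^4 = (32^2)^2 ≡ 48^2 = 2304 ≡ 47 (mod 61)
32^8 = (32^4)^2 ≡ 47^2 = 2209 ≡ 13 (mod 61)
32^13 = 32^8 · 32^4 · 32^1 ≡ 13 · 47 · 32 ≡ 32 (mod 61).

32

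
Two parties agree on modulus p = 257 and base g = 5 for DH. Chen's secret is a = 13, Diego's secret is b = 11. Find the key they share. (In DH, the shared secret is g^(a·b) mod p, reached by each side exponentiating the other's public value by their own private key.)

212

Chen sends A = g^a mod p = 5^13 mod 257.
5^1 ≡ 5 (mod 257)
5^2 = (5^1)^2 ≡ 5^2 = 25 ≡ 25 (mod 257)
5^4 = (5^2)^2 ≡ 25^2 = 625 ≡ 111 (mod 257)
5^8 = (5^4)^2 ≡ 111^2 = 12321 ≡ 242 (mod 257)
5^13 = 5^8 · 5^4 · 5^1 ≡ 242 · 111 · 5 ≡ 156 (mod 257).
So A = 156. Diego then computes K = A^b mod p = 156^11 mod 257.
156^1 ≡ 156 (mod 257)
156^2 = (156^1)^2 ≡ 156^2 = 24336 ≡ 178 (mod 257)
156^4 = (156^2)^2 ≡ 178^2 = 31684 ≡ 73 (mod 257)
156^8 = (156^4)^2 ≡ 73^2 = 5329 ≡ 189 (mod 257)
156^11 = 156^8 · 156^2 · 156^1 ≡ 189 · 178 · 156 ≡ 212 (mod 257).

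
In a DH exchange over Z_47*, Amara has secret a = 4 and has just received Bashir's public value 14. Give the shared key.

17

Shared key K = 14^4 mod 47.
14^1 ≡ 14 (mod 47)
14^2 = (14^1)^2 ≡ 14^2 = 196 ≡ 8 (mod 47)
14^4 = (14^2)^2 ≡ 8^2 = 64 ≡ 17 (mod 47)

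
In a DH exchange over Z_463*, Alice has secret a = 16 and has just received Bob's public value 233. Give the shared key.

118

Shared key K = 233^16 mod 463.
233^1 ≡ 233 (mod 463)
233^2 = (233^1)^2 ≡ 233^2 = 54289 ≡ 118 (mod 463)
233^4 = (233^2)^2 ≡ 118^2 = 13924 ≡ 34 (mod 463)
233^8 = (233^4)^2 ≡ 34^2 = 1156 ≡ 230 (mod 463)
233^16 = (233^8)^2 ≡ 230^2 = 52900 ≡ 118 (mod 463)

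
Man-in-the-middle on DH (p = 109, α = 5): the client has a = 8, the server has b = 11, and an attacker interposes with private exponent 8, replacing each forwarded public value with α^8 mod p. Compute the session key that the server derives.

81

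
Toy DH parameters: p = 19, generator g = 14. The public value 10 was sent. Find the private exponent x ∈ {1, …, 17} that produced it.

Try successive powers of 14 modulo 19:
14^1 ≡ 14
14^2 ≡ 6
14^3 ≡ 8
14^4 ≡ 17
14^5 ≡ 10
Found: x = 5.

5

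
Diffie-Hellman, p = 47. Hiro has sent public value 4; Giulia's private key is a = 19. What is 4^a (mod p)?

Shared key K = 4^19 mod 47.
4^1 ≡ 4 (mod 47)
4^2 = (4^1)^2 ≡ 4^2 = 16 ≡ 16 (mod 47)
4^4 = (4^2)^2 ≡ 16^2 = 256 ≡ 21 (mod 47)
4^8 = (4^4)^2 ≡ 21^2 = 441 ≡ 18 (mod 47)
4^16 = (4^8)^2 ≡ 18^2 = 324 ≡ 42 (mod 47)
4^19 = 4^16 · 4^2 · 4^1 ≡ 42 · 16 · 4 ≡ 9 (mod 47).

9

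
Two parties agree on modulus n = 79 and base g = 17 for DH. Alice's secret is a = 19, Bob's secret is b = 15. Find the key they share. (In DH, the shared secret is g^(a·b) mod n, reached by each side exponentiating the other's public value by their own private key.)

Alice sends A = g^a mod n = 17^19 mod 79.
17^1 ≡ 17 (mod 79)
17^2 = (17^1)^2 ≡ 17^2 = 289 ≡ 52 (mod 79)
17^4 = (17^2)^2 ≡ 52^2 = 2704 ≡ 18 (mod 79)
17^8 = (17^4)^2 ≡ 18^2 = 324 ≡ 8 (mod 79)
17^16 = (17^8)^2 ≡ 8^2 = 64 ≡ 64 (mod 79)
17^19 = 17^16 · 17^2 · 17^1 ≡ 64 · 52 · 17 ≡ 12 (mod 79).
So A = 12. Bob then computes K = A^b mod n = 12^15 mod 79.
12^1 ≡ 12 (mod 79)
12^2 = (12^1)^2 ≡ 12^2 = 144 ≡ 65 (mod 79)
12^4 = (12^2)^2 ≡ 65^2 = 4225 ≡ 38 (mod 79)
12^8 = (12^4)^2 ≡ 38^2 = 1444 ≡ 22 (mod 79)
12^15 = 12^8 · 12^4 · 12^2 · 12^1 ≡ 22 · 38 · 65 · 12 ≡ 14 (mod 79).

14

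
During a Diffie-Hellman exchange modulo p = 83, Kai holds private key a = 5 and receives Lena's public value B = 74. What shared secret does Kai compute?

47

Shared key K = 74^5 mod 83.
74^1 ≡ 74 (mod 83)
74^2 = (74^1)^2 ≡ 74^2 = 5476 ≡ 81 (mod 83)
74^4 = (74^2)^2 ≡ 81^2 = 6561 ≡ 4 (mod 83)
74^5 = 74^4 · 74^1 ≡ 4 · 74 ≡ 47 (mod 83).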